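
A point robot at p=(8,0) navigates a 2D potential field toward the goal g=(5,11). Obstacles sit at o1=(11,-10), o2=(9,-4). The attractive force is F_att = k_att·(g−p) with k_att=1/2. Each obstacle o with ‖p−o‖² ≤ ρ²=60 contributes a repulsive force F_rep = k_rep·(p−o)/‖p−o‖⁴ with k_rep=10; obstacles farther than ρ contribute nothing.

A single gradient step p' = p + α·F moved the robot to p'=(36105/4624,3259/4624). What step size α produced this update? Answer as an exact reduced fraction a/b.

F_att = 1/2·(g−p) = 1/2·(-3,11) = (-1.5000,5.5000)
o1: d²=109 > ρ²=60 → inactive
o2: d²=17 ≤ ρ²=60; F_rep = 10·(-1,4)/17² = (-0.0346,0.1384)
F = F_att + ΣF_rep = (-1.5346,5.6384)
Δp = p'−p = (-0.1918,0.7048); α = Δx/Fx = (-887/4624) / (-887/578) = 1/8
check: Δy/Fy = (3259/4624) / (3259/578) = 1/8 ✓

α = 1/8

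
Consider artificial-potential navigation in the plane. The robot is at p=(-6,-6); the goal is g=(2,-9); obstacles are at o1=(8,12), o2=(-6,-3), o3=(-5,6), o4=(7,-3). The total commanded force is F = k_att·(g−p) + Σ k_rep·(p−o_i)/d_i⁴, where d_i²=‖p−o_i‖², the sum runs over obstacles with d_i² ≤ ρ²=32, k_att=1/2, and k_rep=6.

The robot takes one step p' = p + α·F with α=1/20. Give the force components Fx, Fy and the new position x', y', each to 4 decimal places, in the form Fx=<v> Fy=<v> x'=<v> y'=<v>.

F_att = 1/2·(g−p) = 1/2·(8,-3) = (4.0000,-1.5000)
o1: d²=520 > ρ²=32 → inactive
o2: d²=9 ≤ ρ²=32; F_rep = 6·(0,-3)/9² = (0.0000,-0.2222)
o3: d²=145 > ρ²=32 → inactive
o4: d²=178 > ρ²=32 → inactive
F = F_att + ΣF_rep = (4.0000,-1.7222)
p' = p + 1/20·F = (-5.8000,-6.0861)

Fx=4.0000 Fy=-1.7222 x'=-5.8000 y'=-6.0861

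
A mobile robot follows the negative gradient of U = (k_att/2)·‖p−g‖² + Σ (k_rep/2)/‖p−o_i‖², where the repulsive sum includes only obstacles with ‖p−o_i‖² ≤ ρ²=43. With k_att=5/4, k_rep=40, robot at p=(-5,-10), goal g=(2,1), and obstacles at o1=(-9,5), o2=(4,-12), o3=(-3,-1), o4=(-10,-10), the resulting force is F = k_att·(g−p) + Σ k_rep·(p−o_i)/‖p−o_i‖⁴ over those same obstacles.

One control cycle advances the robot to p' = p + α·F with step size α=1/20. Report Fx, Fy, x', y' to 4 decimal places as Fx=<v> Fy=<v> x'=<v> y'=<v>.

F_att = 5/4·(g−p) = 5/4·(7,11) = (8.7500,13.7500)
o1: d²=241 > ρ²=43 → inactive
o2: d²=85 > ρ²=43 → inactive
o3: d²=85 > ρ²=43 → inactive
o4: d²=25 ≤ ρ²=43; F_rep = 40·(5,0)/25² = (0.3200,0.0000)
F = F_att + ΣF_rep = (9.0700,13.7500)
p' = p + 1/20·F = (-4.5465,-9.3125)

Fx=9.0700 Fy=13.7500 x'=-4.5465 y'=-9.3125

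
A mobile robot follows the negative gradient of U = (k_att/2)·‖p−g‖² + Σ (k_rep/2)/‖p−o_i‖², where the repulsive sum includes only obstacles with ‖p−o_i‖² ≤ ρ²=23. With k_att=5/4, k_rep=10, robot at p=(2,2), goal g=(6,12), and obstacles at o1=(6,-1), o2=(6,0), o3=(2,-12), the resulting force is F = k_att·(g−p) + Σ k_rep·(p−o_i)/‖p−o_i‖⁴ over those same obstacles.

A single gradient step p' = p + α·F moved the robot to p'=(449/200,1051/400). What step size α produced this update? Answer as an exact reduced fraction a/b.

F_att = 5/4·(g−p) = 5/4·(4,10) = (5.0000,12.5000)
o1: d²=25 > ρ²=23 → inactive
o2: d²=20 ≤ ρ²=23; F_rep = 10·(-4,2)/20² = (-0.1000,0.0500)
o3: d²=196 > ρ²=23 → inactive
F = F_att + ΣF_rep = (4.9000,12.5500)
Δp = p'−p = (0.2450,0.6275); α = Δx/Fx = (49/200) / (49/10) = 1/20
check: Δy/Fy = (251/400) / (251/20) = 1/20 ✓

α = 1/20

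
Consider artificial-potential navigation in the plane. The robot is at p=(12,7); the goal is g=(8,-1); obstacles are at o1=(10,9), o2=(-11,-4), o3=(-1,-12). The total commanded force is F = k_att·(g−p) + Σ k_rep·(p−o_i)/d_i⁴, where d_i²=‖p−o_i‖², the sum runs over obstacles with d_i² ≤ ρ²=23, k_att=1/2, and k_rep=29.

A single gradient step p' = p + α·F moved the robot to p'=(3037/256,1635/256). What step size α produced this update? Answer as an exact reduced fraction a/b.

F_att = 1/2·(g−p) = 1/2·(-4,-8) = (-2.0000,-4.0000)
o1: d²=8 ≤ ρ²=23; F_rep = 29·(2,-2)/8² = (0.9062,-0.9062)
o2: d²=650 > ρ²=23 → inactive
o3: d²=530 > ρ²=23 → inactive
F = F_att + ΣF_rep = (-1.0938,-4.9062)
Δp = p'−p = (-0.1367,-0.6133); α = Δx/Fx = (-35/256) / (-35/32) = 1/8
check: Δy/Fy = (-157/256) / (-157/32) = 1/8 ✓

α = 1/8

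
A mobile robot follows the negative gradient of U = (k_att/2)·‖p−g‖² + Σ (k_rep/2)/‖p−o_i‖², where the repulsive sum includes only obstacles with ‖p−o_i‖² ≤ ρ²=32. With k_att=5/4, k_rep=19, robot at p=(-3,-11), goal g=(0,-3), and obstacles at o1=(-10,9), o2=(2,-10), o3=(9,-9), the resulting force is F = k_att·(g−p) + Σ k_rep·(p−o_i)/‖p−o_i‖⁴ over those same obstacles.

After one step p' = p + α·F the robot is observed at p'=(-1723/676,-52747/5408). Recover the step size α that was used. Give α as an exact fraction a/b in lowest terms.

F_att = 5/4·(g−p) = 5/4·(3,8) = (3.7500,10.0000)
o1: d²=449 > ρ²=32 → inactive
o2: d²=26 ≤ ρ²=32; F_rep = 19·(-5,-1)/26² = (-0.1405,-0.0281)
o3: d²=148 > ρ²=32 → inactive
F = F_att + ΣF_rep = (3.6095,9.9719)
Δp = p'−p = (0.4512,1.2465); α = Δx/Fx = (305/676) / (610/169) = 1/8
check: Δy/Fy = (6741/5408) / (6741/676) = 1/8 ✓

α = 1/8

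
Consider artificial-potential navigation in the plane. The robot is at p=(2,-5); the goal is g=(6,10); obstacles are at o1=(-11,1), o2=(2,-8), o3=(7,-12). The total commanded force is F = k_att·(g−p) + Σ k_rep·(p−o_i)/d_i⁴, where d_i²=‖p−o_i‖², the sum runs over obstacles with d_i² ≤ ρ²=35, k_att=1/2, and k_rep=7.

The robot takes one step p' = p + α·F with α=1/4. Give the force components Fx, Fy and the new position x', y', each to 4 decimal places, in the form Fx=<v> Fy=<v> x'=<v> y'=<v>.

F_att = 1/2·(g−p) = 1/2·(4,15) = (2.0000,7.5000)
o1: d²=205 > ρ²=35 → inactive
o2: d²=9 ≤ ρ²=35; F_rep = 7·(0,3)/9² = (0.0000,0.2593)
o3: d²=74 > ρ²=35 → inactive
F = F_att + ΣF_rep = (2.0000,7.7593)
p' = p + 1/4·F = (2.5000,-3.0602)

Fx=2.0000 Fy=7.7593 x'=2.5000 y'=-3.0602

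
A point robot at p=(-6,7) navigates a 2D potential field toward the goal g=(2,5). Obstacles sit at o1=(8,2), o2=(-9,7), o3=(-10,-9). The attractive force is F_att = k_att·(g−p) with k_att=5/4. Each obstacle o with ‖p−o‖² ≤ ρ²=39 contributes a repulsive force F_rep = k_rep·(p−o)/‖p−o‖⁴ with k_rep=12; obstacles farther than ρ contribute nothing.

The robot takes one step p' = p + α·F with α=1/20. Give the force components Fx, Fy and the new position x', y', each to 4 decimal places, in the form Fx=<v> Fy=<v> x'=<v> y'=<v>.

Fx=10.4444 Fy=-2.5000 x'=-5.4778 y'=6.8750

F_att = 5/4·(g−p) = 5/4·(8,-2) = (10.0000,-2.5000)
o1: d²=221 > ρ²=39 → inactive
o2: d²=9 ≤ ρ²=39; F_rep = 12·(3,0)/9² = (0.4444,0.0000)
o3: d²=272 > ρ²=39 → inactive
F = F_att + ΣF_rep = (10.4444,-2.5000)
p' = p + 1/20·F = (-5.4778,6.8750)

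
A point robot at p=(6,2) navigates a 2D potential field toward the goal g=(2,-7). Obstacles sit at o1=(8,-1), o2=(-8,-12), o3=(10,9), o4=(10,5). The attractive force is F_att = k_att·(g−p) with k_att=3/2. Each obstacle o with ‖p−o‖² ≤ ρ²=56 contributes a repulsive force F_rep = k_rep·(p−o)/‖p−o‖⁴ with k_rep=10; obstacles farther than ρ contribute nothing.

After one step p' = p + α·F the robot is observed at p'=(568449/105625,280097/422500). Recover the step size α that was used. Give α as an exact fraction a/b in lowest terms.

F_att = 3/2·(g−p) = 3/2·(-4,-9) = (-6.0000,-13.5000)
o1: d²=13 ≤ ρ²=56; F_rep = 10·(-2,3)/13² = (-0.1183,0.1775)
o2: d²=392 > ρ²=56 → inactive
o3: d²=65 > ρ²=56 → inactive
o4: d²=25 ≤ ρ²=56; F_rep = 10·(-4,-3)/25² = (-0.0640,-0.0480)
F = F_att + ΣF_rep = (-6.1823,-13.3705)
Δp = p'−p = (-0.6182,-1.3370); α = Δx/Fx = (-65301/105625) / (-130602/21125) = 1/10
check: Δy/Fy = (-564903/422500) / (-564903/42250) = 1/10 ✓

α = 1/10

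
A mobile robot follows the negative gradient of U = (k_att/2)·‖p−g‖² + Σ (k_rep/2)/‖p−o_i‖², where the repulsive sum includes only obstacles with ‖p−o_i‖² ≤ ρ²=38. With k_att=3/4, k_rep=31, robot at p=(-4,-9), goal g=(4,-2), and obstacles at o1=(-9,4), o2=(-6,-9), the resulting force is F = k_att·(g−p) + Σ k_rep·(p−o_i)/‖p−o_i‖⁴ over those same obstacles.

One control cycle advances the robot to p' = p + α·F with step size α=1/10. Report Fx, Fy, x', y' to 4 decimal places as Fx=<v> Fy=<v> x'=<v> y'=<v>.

F_att = 3/4·(g−p) = 3/4·(8,7) = (6.0000,5.2500)
o1: d²=194 > ρ²=38 → inactive
o2: d²=4 ≤ ρ²=38; F_rep = 31·(2,0)/4² = (3.8750,0.0000)
F = F_att + ΣF_rep = (9.8750,5.2500)
p' = p + 1/10·F = (-3.0125,-8.4750)

Fx=9.8750 Fy=5.2500 x'=-3.0125 y'=-8.4750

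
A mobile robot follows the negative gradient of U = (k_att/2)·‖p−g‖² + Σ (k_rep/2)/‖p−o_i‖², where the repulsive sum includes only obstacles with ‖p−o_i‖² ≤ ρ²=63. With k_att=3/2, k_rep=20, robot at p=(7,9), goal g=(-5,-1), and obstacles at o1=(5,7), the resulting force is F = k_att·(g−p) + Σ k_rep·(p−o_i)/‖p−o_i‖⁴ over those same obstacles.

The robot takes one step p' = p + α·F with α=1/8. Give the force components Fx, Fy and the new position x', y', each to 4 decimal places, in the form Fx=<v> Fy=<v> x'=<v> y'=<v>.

Fx=-17.3750 Fy=-14.3750 x'=4.8281 y'=7.2031

F_att = 3/2·(g−p) = 3/2·(-12,-10) = (-18.0000,-15.0000)
o1: d²=8 ≤ ρ²=63; F_rep = 20·(2,2)/8² = (0.6250,0.6250)
F = F_att + ΣF_rep = (-17.3750,-14.3750)
p' = p + 1/8·F = (4.8281,7.2031)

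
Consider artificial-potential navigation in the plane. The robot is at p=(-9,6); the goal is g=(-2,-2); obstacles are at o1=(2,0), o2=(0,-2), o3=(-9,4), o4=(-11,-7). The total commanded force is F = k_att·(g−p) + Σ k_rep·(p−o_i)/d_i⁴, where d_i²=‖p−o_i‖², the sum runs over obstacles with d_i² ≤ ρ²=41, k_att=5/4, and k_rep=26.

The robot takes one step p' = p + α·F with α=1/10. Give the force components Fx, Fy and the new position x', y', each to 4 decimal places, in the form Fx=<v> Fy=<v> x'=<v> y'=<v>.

Fx=8.7500 Fy=-6.7500 x'=-8.1250 y'=5.3250

F_att = 5/4·(g−p) = 5/4·(7,-8) = (8.7500,-10.0000)
o1: d²=157 > ρ²=41 → inactive
o2: d²=145 > ρ²=41 → inactive
o3: d²=4 ≤ ρ²=41; F_rep = 26·(0,2)/4² = (0.0000,3.2500)
o4: d²=173 > ρ²=41 → inactive
F = F_att + ΣF_rep = (8.7500,-6.7500)
p' = p + 1/10·F = (-8.1250,5.3250)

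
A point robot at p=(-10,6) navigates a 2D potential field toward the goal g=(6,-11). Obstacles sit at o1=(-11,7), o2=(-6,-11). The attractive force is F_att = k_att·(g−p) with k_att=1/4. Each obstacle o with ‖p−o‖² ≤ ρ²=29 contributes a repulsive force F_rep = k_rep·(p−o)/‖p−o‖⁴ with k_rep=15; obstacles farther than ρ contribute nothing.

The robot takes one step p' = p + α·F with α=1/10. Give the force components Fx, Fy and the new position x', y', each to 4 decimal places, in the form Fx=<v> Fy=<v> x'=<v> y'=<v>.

Fx=7.7500 Fy=-8.0000 x'=-9.2250 y'=5.2000

F_att = 1/4·(g−p) = 1/4·(16,-17) = (4.0000,-4.2500)
o1: d²=2 ≤ ρ²=29; F_rep = 15·(1,-1)/2² = (3.7500,-3.7500)
o2: d²=305 > ρ²=29 → inactive
F = F_att + ΣF_rep = (7.7500,-8.0000)
p' = p + 1/10·F = (-9.2250,5.2000)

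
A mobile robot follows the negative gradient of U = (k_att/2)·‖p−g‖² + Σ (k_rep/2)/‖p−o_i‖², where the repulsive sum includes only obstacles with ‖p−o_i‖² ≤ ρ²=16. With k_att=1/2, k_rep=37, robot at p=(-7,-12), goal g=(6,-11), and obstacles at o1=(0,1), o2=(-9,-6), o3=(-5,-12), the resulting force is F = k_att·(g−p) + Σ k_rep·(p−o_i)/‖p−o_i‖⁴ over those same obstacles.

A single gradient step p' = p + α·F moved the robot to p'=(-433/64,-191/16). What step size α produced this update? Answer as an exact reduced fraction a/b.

F_att = 1/2·(g−p) = 1/2·(13,1) = (6.5000,0.5000)
o1: d²=218 > ρ²=16 → inactive
o2: d²=40 > ρ²=16 → inactive
o3: d²=4 ≤ ρ²=16; F_rep = 37·(-2,0)/4² = (-4.6250,0.0000)
F = F_att + ΣF_rep = (1.8750,0.5000)
Δp = p'−p = (0.2344,0.0625); α = Δx/Fx = (15/64) / (15/8) = 1/8
check: Δy/Fy = (1/16) / (1/2) = 1/8 ✓

α = 1/8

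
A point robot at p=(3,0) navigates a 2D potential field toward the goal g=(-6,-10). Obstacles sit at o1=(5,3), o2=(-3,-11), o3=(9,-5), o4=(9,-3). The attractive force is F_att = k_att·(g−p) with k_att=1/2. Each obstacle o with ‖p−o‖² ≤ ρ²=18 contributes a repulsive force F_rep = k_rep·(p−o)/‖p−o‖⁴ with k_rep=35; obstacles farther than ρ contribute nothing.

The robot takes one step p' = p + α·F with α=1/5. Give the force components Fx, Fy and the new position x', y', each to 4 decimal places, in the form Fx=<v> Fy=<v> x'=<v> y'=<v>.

F_att = 1/2·(g−p) = 1/2·(-9,-10) = (-4.5000,-5.0000)
o1: d²=13 ≤ ρ²=18; F_rep = 35·(-2,-3)/13² = (-0.4142,-0.6213)
o2: d²=157 > ρ²=18 → inactive
o3: d²=61 > ρ²=18 → inactive
o4: d²=45 > ρ²=18 → inactive
F = F_att + ΣF_rep = (-4.9142,-5.6213)
p' = p + 1/5·F = (2.0172,-1.1243)

Fx=-4.9142 Fy=-5.6213 x'=2.0172 y'=-1.1243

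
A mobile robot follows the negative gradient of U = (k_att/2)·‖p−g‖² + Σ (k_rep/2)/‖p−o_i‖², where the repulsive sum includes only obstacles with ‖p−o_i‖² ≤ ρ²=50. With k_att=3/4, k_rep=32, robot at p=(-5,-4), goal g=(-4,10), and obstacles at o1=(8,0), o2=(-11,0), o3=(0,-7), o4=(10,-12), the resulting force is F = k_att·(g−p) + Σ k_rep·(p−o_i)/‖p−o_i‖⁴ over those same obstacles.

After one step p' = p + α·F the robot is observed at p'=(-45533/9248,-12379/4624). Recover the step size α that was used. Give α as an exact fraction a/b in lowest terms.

F_att = 3/4·(g−p) = 3/4·(1,14) = (0.7500,10.5000)
o1: d²=185 > ρ²=50 → inactive
o2: d²=52 > ρ²=50 → inactive
o3: d²=34 ≤ ρ²=50; F_rep = 32·(-5,3)/34² = (-0.1384,0.0830)
o4: d²=289 > ρ²=50 → inactive
F = F_att + ΣF_rep = (0.6116,10.5830)
Δp = p'−p = (0.0764,1.3229); α = Δx/Fx = (707/9248) / (707/1156) = 1/8
check: Δy/Fy = (6117/4624) / (6117/578) = 1/8 ✓

α = 1/8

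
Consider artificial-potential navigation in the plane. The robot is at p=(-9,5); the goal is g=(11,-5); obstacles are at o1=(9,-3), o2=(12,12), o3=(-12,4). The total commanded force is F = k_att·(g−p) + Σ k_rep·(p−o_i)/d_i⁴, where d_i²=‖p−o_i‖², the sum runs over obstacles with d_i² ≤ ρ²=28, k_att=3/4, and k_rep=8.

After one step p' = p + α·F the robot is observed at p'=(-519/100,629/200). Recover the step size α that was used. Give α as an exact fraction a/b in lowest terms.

F_att = 3/4·(g−p) = 3/4·(20,-10) = (15.0000,-7.5000)
o1: d²=388 > ρ²=28 → inactive
o2: d²=490 > ρ²=28 → inactive
o3: d²=10 ≤ ρ²=28; F_rep = 8·(3,1)/10² = (0.2400,0.0800)
F = F_att + ΣF_rep = (15.2400,-7.4200)
Δp = p'−p = (3.8100,-1.8550); α = Δx/Fx = (381/100) / (381/25) = 1/4
check: Δy/Fy = (-371/200) / (-371/50) = 1/4 ✓

α = 1/4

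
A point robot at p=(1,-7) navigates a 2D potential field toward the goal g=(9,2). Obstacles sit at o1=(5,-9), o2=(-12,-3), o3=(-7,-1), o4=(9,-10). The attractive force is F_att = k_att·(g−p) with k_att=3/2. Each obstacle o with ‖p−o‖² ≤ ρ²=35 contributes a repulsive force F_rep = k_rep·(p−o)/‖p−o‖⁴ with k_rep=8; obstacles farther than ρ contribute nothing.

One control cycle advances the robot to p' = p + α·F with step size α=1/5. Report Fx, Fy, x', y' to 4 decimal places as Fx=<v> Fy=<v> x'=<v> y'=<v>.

Fx=11.9200 Fy=13.5400 x'=3.3840 y'=-4.2920

F_att = 3/2·(g−p) = 3/2·(8,9) = (12.0000,13.5000)
o1: d²=20 ≤ ρ²=35; F_rep = 8·(-4,2)/20² = (-0.0800,0.0400)
o2: d²=185 > ρ²=35 → inactive
o3: d²=100 > ρ²=35 → inactive
o4: d²=73 > ρ²=35 → inactive
F = F_att + ΣF_rep = (11.9200,13.5400)
p' = p + 1/5·F = (3.3840,-4.2920)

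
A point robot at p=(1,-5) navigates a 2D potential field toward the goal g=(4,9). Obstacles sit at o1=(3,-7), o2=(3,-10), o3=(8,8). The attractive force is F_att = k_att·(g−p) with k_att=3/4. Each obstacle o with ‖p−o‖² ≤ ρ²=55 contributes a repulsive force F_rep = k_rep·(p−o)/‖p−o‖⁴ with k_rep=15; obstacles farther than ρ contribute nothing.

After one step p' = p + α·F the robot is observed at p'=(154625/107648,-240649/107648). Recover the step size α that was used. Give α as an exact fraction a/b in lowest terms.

α = 1/4

F_att = 3/4·(g−p) = 3/4·(3,14) = (2.2500,10.5000)
o1: d²=8 ≤ ρ²=55; F_rep = 15·(-2,2)/8² = (-0.4688,0.4688)
o2: d²=29 ≤ ρ²=55; F_rep = 15·(-2,5)/29² = (-0.0357,0.0892)
o3: d²=218 > ρ²=55 → inactive
F = F_att + ΣF_rep = (1.7456,11.0579)
Δp = p'−p = (0.4364,2.7645); α = Δx/Fx = (46977/107648) / (46977/26912) = 1/4
check: Δy/Fy = (297591/107648) / (297591/26912) = 1/4 ✓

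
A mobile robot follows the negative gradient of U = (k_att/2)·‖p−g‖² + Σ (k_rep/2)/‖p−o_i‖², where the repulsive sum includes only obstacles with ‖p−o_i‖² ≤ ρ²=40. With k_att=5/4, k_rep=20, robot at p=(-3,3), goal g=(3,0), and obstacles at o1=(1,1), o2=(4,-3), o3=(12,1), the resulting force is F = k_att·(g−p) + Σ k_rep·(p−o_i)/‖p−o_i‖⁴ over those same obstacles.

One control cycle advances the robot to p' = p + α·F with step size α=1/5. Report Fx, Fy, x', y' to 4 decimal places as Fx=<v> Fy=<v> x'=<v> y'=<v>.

Fx=7.3000 Fy=-3.6500 x'=-1.5400 y'=2.2700

F_att = 5/4·(g−p) = 5/4·(6,-3) = (7.5000,-3.7500)
o1: d²=20 ≤ ρ²=40; F_rep = 20·(-4,2)/20² = (-0.2000,0.1000)
o2: d²=85 > ρ²=40 → inactive
o3: d²=229 > ρ²=40 → inactive
F = F_att + ΣF_rep = (7.3000,-3.6500)
p' = p + 1/5·F = (-1.5400,2.2700)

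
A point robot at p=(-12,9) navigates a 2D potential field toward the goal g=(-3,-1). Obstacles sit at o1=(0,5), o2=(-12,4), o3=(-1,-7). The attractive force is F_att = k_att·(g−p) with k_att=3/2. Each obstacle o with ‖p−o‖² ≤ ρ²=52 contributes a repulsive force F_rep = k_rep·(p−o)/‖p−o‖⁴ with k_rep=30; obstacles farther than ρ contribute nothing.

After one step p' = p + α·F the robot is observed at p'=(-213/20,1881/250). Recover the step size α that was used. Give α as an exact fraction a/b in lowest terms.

F_att = 3/2·(g−p) = 3/2·(9,-10) = (13.5000,-15.0000)
o1: d²=160 > ρ²=52 → inactive
o2: d²=25 ≤ ρ²=52; F_rep = 30·(0,5)/25² = (0.0000,0.2400)
o3: d²=377 > ρ²=52 → inactive
F = F_att + ΣF_rep = (13.5000,-14.7600)
Δp = p'−p = (1.3500,-1.4760); α = Δx/Fx = (27/20) / (27/2) = 1/10
check: Δy/Fy = (-369/250) / (-369/25) = 1/10 ✓

α = 1/10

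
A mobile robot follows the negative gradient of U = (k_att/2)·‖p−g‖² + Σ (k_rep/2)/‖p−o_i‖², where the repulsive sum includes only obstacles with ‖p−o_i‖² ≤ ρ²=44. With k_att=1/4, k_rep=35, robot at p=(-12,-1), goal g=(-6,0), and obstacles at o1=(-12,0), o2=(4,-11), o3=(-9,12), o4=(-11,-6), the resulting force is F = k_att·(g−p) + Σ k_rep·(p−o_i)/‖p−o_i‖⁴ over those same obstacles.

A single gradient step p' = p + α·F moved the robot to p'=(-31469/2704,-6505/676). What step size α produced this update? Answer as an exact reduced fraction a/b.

F_att = 1/4·(g−p) = 1/4·(6,1) = (1.5000,0.2500)
o1: d²=1 ≤ ρ²=44; F_rep = 35·(0,-1)/1² = (0.0000,-35.0000)
o2: d²=356 > ρ²=44 → inactive
o3: d²=178 > ρ²=44 → inactive
o4: d²=26 ≤ ρ²=44; F_rep = 35·(-1,5)/26² = (-0.0518,0.2589)
F = F_att + ΣF_rep = (1.4482,-34.4911)
Δp = p'−p = (0.3621,-8.6228); α = Δx/Fx = (979/2704) / (979/676) = 1/4
check: Δy/Fy = (-5829/676) / (-5829/169) = 1/4 ✓

α = 1/4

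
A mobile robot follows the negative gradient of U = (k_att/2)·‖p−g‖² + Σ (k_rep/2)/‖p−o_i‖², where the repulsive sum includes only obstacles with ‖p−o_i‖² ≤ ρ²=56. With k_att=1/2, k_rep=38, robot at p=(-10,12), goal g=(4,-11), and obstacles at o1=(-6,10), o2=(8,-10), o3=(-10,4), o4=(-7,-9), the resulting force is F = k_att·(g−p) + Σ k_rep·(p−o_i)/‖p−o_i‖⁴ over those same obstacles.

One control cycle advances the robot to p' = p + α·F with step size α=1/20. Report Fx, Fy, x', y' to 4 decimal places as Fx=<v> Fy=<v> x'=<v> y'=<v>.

F_att = 1/2·(g−p) = 1/2·(14,-23) = (7.0000,-11.5000)
o1: d²=20 ≤ ρ²=56; F_rep = 38·(-4,2)/20² = (-0.3800,0.1900)
o2: d²=808 > ρ²=56 → inactive
o3: d²=64 > ρ²=56 → inactive
o4: d²=450 > ρ²=56 → inactive
F = F_att + ΣF_rep = (6.6200,-11.3100)
p' = p + 1/20·F = (-9.6690,11.4345)

Fx=6.6200 Fy=-11.3100 x'=-9.6690 y'=11.4345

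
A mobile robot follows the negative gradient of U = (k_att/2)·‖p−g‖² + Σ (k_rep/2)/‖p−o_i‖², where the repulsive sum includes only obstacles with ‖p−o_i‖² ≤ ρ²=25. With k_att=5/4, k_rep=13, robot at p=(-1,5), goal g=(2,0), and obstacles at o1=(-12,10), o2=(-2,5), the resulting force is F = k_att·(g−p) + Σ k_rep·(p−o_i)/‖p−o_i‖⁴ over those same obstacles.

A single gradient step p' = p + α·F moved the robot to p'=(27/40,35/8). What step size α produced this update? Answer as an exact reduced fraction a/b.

F_att = 5/4·(g−p) = 5/4·(3,-5) = (3.7500,-6.2500)
o1: d²=146 > ρ²=25 → inactive
o2: d²=1 ≤ ρ²=25; F_rep = 13·(1,0)/1² = (13.0000,0.0000)
F = F_att + ΣF_rep = (16.7500,-6.2500)
Δp = p'−p = (1.6750,-0.6250); α = Δx/Fx = (67/40) / (67/4) = 1/10
check: Δy/Fy = (-5/8) / (-25/4) = 1/10 ✓

α = 1/10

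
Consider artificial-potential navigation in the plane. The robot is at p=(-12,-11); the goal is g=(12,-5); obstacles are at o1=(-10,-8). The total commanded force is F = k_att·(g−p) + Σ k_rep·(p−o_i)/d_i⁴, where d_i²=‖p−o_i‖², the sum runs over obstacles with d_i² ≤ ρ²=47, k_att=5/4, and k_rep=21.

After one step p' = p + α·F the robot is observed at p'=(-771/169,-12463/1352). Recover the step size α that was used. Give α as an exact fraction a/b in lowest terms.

α = 1/4

F_att = 5/4·(g−p) = 5/4·(24,6) = (30.0000,7.5000)
o1: d²=13 ≤ ρ²=47; F_rep = 21·(-2,-3)/13² = (-0.2485,-0.3728)
F = F_att + ΣF_rep = (29.7515,7.1272)
Δp = p'−p = (7.4379,1.7818); α = Δx/Fx = (1257/169) / (5028/169) = 1/4
check: Δy/Fy = (2409/1352) / (2409/338) = 1/4 ✓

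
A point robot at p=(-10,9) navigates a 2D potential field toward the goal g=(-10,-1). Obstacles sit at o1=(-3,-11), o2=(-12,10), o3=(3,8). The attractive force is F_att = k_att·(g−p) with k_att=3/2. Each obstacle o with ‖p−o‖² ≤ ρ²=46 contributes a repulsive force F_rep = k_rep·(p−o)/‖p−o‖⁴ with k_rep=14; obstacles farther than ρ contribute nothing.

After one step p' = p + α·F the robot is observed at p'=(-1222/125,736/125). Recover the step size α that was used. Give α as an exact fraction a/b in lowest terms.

α = 1/5

F_att = 3/2·(g−p) = 3/2·(0,-10) = (0.0000,-15.0000)
o1: d²=449 > ρ²=46 → inactive
o2: d²=5 ≤ ρ²=46; F_rep = 14·(2,-1)/5² = (1.1200,-0.5600)
o3: d²=170 > ρ²=46 → inactive
F = F_att + ΣF_rep = (1.1200,-15.5600)
Δp = p'−p = (0.2240,-3.1120); α = Δx/Fx = (28/125) / (28/25) = 1/5
check: Δy/Fy = (-389/125) / (-389/25) = 1/5 ✓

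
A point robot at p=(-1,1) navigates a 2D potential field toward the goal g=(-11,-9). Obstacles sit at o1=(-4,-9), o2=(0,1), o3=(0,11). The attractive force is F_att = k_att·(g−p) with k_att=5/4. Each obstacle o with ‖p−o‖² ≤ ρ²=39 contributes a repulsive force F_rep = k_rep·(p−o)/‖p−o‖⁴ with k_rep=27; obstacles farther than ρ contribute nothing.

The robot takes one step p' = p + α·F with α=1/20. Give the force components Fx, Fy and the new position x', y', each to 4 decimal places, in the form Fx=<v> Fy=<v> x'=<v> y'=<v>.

Fx=-39.5000 Fy=-12.5000 x'=-2.9750 y'=0.3750

F_att = 5/4·(g−p) = 5/4·(-10,-10) = (-12.5000,-12.5000)
o1: d²=109 > ρ²=39 → inactive
o2: d²=1 ≤ ρ²=39; F_rep = 27·(-1,0)/1² = (-27.0000,0.0000)
o3: d²=101 > ρ²=39 → inactive
F = F_att + ΣF_rep = (-39.5000,-12.5000)
p' = p + 1/20·F = (-2.9750,0.3750)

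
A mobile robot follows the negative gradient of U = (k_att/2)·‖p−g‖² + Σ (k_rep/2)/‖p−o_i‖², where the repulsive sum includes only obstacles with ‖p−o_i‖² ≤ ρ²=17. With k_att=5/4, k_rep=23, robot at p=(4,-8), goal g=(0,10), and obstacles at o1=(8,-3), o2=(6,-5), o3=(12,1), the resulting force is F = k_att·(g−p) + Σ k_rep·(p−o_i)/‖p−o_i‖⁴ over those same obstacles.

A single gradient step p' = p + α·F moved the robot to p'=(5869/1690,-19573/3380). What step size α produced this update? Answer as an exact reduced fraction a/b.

α = 1/10

F_att = 5/4·(g−p) = 5/4·(-4,18) = (-5.0000,22.5000)
o1: d²=41 > ρ²=17 → inactive
o2: d²=13 ≤ ρ²=17; F_rep = 23·(-2,-3)/13² = (-0.2722,-0.4083)
o3: d²=145 > ρ²=17 → inactive
F = F_att + ΣF_rep = (-5.2722,22.0917)
Δp = p'−p = (-0.5272,2.2092); α = Δx/Fx = (-891/1690) / (-891/169) = 1/10
check: Δy/Fy = (7467/3380) / (7467/338) = 1/10 ✓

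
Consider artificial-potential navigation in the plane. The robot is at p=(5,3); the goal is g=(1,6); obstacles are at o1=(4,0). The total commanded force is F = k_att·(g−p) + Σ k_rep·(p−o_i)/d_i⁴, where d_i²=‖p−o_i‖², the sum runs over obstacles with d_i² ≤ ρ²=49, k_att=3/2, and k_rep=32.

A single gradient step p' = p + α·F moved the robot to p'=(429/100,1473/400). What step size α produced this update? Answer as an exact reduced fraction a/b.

α = 1/8

F_att = 3/2·(g−p) = 3/2·(-4,3) = (-6.0000,4.5000)
o1: d²=10 ≤ ρ²=49; F_rep = 32·(1,3)/10² = (0.3200,0.9600)
F = F_att + ΣF_rep = (-5.6800,5.4600)
Δp = p'−p = (-0.7100,0.6825); α = Δx/Fx = (-71/100) / (-142/25) = 1/8
check: Δy/Fy = (273/400) / (273/50) = 1/8 ✓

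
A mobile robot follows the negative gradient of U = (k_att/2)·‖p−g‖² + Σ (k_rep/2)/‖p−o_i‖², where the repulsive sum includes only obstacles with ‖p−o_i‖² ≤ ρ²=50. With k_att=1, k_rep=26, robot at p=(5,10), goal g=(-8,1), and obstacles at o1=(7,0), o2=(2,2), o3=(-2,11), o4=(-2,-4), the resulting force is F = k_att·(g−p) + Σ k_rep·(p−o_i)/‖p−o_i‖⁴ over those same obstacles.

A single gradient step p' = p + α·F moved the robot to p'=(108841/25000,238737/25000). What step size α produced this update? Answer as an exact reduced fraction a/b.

F_att = 1·(g−p) = 1·(-13,-9) = (-13.0000,-9.0000)
o1: d²=104 > ρ²=50 → inactive
o2: d²=73 > ρ²=50 → inactive
o3: d²=50 ≤ ρ²=50; F_rep = 26·(7,-1)/50² = (0.0728,-0.0104)
o4: d²=245 > ρ²=50 → inactive
F = F_att + ΣF_rep = (-12.9272,-9.0104)
Δp = p'−p = (-0.6464,-0.4505); α = Δx/Fx = (-16159/25000) / (-16159/1250) = 1/20
check: Δy/Fy = (-11263/25000) / (-11263/1250) = 1/20 ✓

α = 1/20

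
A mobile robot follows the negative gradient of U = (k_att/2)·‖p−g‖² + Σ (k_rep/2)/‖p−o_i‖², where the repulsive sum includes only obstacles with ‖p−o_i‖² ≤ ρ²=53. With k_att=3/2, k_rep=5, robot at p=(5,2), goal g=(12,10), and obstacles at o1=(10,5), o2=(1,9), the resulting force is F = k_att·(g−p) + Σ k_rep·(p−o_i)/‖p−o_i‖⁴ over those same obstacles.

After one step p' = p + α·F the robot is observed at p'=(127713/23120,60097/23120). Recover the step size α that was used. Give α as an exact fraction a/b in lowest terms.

F_att = 3/2·(g−p) = 3/2·(7,8) = (10.5000,12.0000)
o1: d²=34 ≤ ρ²=53; F_rep = 5·(-5,-3)/34² = (-0.0216,-0.0130)
o2: d²=65 > ρ²=53 → inactive
F = F_att + ΣF_rep = (10.4784,11.9870)
Δp = p'−p = (0.5239,0.5994); α = Δx/Fx = (12113/23120) / (12113/1156) = 1/20
check: Δy/Fy = (13857/23120) / (13857/1156) = 1/20 ✓

α = 1/20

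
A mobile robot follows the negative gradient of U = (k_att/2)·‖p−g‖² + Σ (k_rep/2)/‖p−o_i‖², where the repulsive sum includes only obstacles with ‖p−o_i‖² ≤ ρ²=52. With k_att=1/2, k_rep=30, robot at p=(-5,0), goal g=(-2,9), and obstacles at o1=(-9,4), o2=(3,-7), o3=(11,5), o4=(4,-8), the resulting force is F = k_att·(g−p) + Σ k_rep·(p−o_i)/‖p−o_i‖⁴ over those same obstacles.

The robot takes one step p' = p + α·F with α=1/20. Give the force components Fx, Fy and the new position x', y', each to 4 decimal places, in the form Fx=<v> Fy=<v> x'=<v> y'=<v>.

F_att = 1/2·(g−p) = 1/2·(3,9) = (1.5000,4.5000)
o1: d²=32 ≤ ρ²=52; F_rep = 30·(4,-4)/32² = (0.1172,-0.1172)
o2: d²=113 > ρ²=52 → inactive
o3: d²=281 > ρ²=52 → inactive
o4: d²=145 > ρ²=52 → inactive
F = F_att + ΣF_rep = (1.6172,4.3828)
p' = p + 1/20·F = (-4.9191,0.2191)

Fx=1.6172 Fy=4.3828 x'=-4.9191 y'=0.2191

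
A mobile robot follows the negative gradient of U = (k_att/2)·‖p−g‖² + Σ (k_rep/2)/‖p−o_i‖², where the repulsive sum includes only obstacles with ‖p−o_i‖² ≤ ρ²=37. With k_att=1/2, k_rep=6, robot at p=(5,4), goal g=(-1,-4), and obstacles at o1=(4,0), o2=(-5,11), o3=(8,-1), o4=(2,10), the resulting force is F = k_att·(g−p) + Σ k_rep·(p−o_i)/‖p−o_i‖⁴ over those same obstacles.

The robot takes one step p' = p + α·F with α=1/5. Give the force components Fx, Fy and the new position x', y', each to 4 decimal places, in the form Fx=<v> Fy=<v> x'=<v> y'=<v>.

Fx=-2.9948 Fy=-3.8910 x'=4.4010 y'=3.2218

F_att = 1/2·(g−p) = 1/2·(-6,-8) = (-3.0000,-4.0000)
o1: d²=17 ≤ ρ²=37; F_rep = 6·(1,4)/17² = (0.0208,0.0830)
o2: d²=149 > ρ²=37 → inactive
o3: d²=34 ≤ ρ²=37; F_rep = 6·(-3,5)/34² = (-0.0156,0.0260)
o4: d²=45 > ρ²=37 → inactive
F = F_att + ΣF_rep = (-2.9948,-3.8910)
p' = p + 1/5·F = (4.4010,3.2218)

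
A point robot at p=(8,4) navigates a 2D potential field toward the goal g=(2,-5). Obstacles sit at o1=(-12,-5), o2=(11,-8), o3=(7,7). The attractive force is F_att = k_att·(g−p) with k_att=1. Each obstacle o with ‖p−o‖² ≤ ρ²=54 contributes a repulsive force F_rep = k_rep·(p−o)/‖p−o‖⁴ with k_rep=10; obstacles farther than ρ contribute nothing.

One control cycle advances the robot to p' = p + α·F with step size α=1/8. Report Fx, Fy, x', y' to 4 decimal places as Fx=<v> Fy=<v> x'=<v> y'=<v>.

Fx=-5.9000 Fy=-9.3000 x'=7.2625 y'=2.8375

F_att = 1·(g−p) = 1·(-6,-9) = (-6.0000,-9.0000)
o1: d²=481 > ρ²=54 → inactive
o2: d²=153 > ρ²=54 → inactive
o3: d²=10 ≤ ρ²=54; F_rep = 10·(1,-3)/10² = (0.1000,-0.3000)
F = F_att + ΣF_rep = (-5.9000,-9.3000)
p' = p + 1/8·F = (7.2625,2.8375)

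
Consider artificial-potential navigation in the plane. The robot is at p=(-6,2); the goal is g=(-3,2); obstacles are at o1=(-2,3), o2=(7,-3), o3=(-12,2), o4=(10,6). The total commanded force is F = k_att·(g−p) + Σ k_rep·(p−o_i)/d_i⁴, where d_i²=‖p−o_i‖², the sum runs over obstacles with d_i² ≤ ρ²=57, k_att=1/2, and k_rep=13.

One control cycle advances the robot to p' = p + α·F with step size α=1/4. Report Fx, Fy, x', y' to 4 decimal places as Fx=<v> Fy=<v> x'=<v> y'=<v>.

Fx=1.3803 Fy=-0.0450 x'=-5.6549 y'=1.9888

F_att = 1/2·(g−p) = 1/2·(3,0) = (1.5000,0.0000)
o1: d²=17 ≤ ρ²=57; F_rep = 13·(-4,-1)/17² = (-0.1799,-0.0450)
o2: d²=194 > ρ²=57 → inactive
o3: d²=36 ≤ ρ²=57; F_rep = 13·(6,0)/36² = (0.0602,0.0000)
o4: d²=272 > ρ²=57 → inactive
F = F_att + ΣF_rep = (1.3803,-0.0450)
p' = p + 1/4·F = (-5.6549,1.9888)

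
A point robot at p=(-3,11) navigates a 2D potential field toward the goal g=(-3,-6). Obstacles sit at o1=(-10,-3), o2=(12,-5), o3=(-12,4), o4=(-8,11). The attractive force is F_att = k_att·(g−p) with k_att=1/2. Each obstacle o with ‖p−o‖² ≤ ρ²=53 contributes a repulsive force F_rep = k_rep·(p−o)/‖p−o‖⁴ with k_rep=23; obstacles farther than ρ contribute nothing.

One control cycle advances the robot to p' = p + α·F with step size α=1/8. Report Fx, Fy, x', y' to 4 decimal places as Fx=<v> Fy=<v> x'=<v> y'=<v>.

Fx=0.1840 Fy=-8.5000 x'=-2.9770 y'=9.9375

F_att = 1/2·(g−p) = 1/2·(0,-17) = (0.0000,-8.5000)
o1: d²=245 > ρ²=53 → inactive
o2: d²=481 > ρ²=53 → inactive
o3: d²=130 > ρ²=53 → inactive
o4: d²=25 ≤ ρ²=53; F_rep = 23·(5,0)/25² = (0.1840,0.0000)
F = F_att + ΣF_rep = (0.1840,-8.5000)
p' = p + 1/8·F = (-2.9770,9.9375)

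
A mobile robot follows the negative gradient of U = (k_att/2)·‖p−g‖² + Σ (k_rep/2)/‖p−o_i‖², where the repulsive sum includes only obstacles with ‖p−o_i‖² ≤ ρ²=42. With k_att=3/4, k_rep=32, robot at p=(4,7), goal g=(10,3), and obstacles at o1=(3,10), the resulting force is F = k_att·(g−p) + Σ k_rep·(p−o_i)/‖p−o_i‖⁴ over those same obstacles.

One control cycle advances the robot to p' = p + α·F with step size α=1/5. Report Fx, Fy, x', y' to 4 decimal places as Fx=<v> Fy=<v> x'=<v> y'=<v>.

Fx=4.8200 Fy=-3.9600 x'=4.9640 y'=6.2080

F_att = 3/4·(g−p) = 3/4·(6,-4) = (4.5000,-3.0000)
o1: d²=10 ≤ ρ²=42; F_rep = 32·(1,-3)/10² = (0.3200,-0.9600)
F = F_att + ΣF_rep = (4.8200,-3.9600)
p' = p + 1/5·F = (4.9640,6.2080)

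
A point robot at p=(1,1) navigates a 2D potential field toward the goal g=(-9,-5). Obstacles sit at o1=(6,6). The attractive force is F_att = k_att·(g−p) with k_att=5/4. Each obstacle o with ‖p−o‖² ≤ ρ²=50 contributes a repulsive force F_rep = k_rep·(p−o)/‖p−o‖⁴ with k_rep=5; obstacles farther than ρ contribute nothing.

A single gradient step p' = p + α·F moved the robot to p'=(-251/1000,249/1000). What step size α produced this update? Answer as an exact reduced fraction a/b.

α = 1/10

F_att = 5/4·(g−p) = 5/4·(-10,-6) = (-12.5000,-7.5000)
o1: d²=50 ≤ ρ²=50; F_rep = 5·(-5,-5)/50² = (-0.0100,-0.0100)
F = F_att + ΣF_rep = (-12.5100,-7.5100)
Δp = p'−p = (-1.2510,-0.7510); α = Δx/Fx = (-1251/1000) / (-1251/100) = 1/10
check: Δy/Fy = (-751/1000) / (-751/100) = 1/10 ✓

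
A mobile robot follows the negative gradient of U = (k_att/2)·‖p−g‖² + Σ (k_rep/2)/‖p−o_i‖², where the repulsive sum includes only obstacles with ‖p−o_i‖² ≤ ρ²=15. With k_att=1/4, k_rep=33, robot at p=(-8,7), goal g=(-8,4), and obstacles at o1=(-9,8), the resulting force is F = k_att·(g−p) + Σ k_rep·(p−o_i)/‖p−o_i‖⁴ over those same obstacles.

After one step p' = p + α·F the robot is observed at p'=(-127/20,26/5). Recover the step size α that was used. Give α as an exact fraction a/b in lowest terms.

F_att = 1/4·(g−p) = 1/4·(0,-3) = (0.0000,-0.7500)
o1: d²=2 ≤ ρ²=15; F_rep = 33·(1,-1)/2² = (8.2500,-8.2500)
F = F_att + ΣF_rep = (8.2500,-9.0000)
Δp = p'−p = (1.6500,-1.8000); α = Δx/Fx = (33/20) / (33/4) = 1/5
check: Δy/Fy = (-9/5) / (-9) = 1/5 ✓

α = 1/5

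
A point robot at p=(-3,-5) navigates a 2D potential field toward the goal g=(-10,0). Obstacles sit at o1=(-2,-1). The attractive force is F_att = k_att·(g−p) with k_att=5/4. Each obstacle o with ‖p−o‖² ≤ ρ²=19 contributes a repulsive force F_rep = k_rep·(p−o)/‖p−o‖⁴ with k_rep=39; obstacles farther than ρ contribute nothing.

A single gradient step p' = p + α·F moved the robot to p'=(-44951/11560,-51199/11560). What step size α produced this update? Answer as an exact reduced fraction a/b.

α = 1/10

F_att = 5/4·(g−p) = 5/4·(-7,5) = (-8.7500,6.2500)
o1: d²=17 ≤ ρ²=19; F_rep = 39·(-1,-4)/17² = (-0.1349,-0.5398)
F = F_att + ΣF_rep = (-8.8849,5.7102)
Δp = p'−p = (-0.8885,0.5710); α = Δx/Fx = (-10271/11560) / (-10271/1156) = 1/10
check: Δy/Fy = (6601/11560) / (6601/1156) = 1/10 ✓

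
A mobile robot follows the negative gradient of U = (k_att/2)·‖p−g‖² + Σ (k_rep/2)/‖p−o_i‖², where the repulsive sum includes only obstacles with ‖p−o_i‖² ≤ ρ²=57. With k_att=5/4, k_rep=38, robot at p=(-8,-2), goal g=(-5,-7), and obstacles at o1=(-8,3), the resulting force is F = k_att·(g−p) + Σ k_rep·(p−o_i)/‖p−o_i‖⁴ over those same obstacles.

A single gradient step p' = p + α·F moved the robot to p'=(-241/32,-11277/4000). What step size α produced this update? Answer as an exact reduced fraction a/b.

α = 1/8

F_att = 5/4·(g−p) = 5/4·(3,-5) = (3.7500,-6.2500)
o1: d²=25 ≤ ρ²=57; F_rep = 38·(0,-5)/25² = (0.0000,-0.3040)
F = F_att + ΣF_rep = (3.7500,-6.5540)
Δp = p'−p = (0.4688,-0.8193); α = Δx/Fx = (15/32) / (15/4) = 1/8
check: Δy/Fy = (-3277/4000) / (-3277/500) = 1/8 ✓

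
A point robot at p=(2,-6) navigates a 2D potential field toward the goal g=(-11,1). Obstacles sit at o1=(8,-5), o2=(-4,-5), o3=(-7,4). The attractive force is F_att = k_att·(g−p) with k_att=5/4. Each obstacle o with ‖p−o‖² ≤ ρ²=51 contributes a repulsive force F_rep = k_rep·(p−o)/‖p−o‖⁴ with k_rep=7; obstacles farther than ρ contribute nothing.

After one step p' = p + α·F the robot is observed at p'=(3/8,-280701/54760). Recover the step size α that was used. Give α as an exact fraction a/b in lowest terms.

F_att = 5/4·(g−p) = 5/4·(-13,7) = (-16.2500,8.7500)
o1: d²=37 ≤ ρ²=51; F_rep = 7·(-6,-1)/37² = (-0.0307,-0.0051)
o2: d²=37 ≤ ρ²=51; F_rep = 7·(6,-1)/37² = (0.0307,-0.0051)
o3: d²=181 > ρ²=51 → inactive
F = F_att + ΣF_rep = (-16.2500,8.7398)
Δp = p'−p = (-1.6250,0.8740); α = Δx/Fx = (-13/8) / (-65/4) = 1/10
check: Δy/Fy = (47859/54760) / (47859/5476) = 1/10 ✓

α = 1/10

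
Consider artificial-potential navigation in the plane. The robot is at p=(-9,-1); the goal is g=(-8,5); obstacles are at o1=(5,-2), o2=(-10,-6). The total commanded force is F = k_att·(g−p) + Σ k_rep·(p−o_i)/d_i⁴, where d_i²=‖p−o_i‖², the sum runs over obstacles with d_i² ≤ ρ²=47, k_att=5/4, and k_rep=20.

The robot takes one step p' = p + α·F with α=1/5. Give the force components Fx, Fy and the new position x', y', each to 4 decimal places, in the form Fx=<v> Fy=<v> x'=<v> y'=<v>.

Fx=1.2796 Fy=7.6479 x'=-8.7441 y'=0.5296

F_att = 5/4·(g−p) = 5/4·(1,6) = (1.2500,7.5000)
o1: d²=197 > ρ²=47 → inactive
o2: d²=26 ≤ ρ²=47; F_rep = 20·(1,5)/26² = (0.0296,0.1479)
F = F_att + ΣF_rep = (1.2796,7.6479)
p' = p + 1/5·F = (-8.7441,0.5296)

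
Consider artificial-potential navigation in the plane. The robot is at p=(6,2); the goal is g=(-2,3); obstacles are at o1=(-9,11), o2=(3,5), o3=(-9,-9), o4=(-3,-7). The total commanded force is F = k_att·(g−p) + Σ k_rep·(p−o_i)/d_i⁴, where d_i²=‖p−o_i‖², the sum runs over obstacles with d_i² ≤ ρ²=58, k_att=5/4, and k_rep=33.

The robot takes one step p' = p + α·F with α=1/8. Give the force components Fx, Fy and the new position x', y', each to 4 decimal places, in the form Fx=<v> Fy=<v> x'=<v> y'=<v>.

Fx=-9.6944 Fy=0.9444 x'=4.7882 y'=2.1181

F_att = 5/4·(g−p) = 5/4·(-8,1) = (-10.0000,1.2500)
o1: d²=306 > ρ²=58 → inactive
o2: d²=18 ≤ ρ²=58; F_rep = 33·(3,-3)/18² = (0.3056,-0.3056)
o3: d²=346 > ρ²=58 → inactive
o4: d²=162 > ρ²=58 → inactive
F = F_att + ΣF_rep = (-9.6944,0.9444)
p' = p + 1/8·F = (4.7882,2.1181)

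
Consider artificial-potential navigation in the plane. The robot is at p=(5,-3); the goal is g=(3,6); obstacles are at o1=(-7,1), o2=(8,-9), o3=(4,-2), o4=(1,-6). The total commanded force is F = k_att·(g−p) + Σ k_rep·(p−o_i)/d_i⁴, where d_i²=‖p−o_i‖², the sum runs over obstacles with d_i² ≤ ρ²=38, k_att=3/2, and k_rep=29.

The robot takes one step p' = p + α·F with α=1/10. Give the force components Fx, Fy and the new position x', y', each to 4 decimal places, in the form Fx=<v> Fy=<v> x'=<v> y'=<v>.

F_att = 3/2·(g−p) = 3/2·(-2,9) = (-3.0000,13.5000)
o1: d²=160 > ρ²=38 → inactive
o2: d²=45 > ρ²=38 → inactive
o3: d²=2 ≤ ρ²=38; F_rep = 29·(1,-1)/2² = (7.2500,-7.2500)
o4: d²=25 ≤ ρ²=38; F_rep = 29·(4,3)/25² = (0.1856,0.1392)
F = F_att + ΣF_rep = (4.4356,6.3892)
p' = p + 1/10·F = (5.4436,-2.3611)

Fx=4.4356 Fy=6.3892 x'=5.4436 y'=-2.3611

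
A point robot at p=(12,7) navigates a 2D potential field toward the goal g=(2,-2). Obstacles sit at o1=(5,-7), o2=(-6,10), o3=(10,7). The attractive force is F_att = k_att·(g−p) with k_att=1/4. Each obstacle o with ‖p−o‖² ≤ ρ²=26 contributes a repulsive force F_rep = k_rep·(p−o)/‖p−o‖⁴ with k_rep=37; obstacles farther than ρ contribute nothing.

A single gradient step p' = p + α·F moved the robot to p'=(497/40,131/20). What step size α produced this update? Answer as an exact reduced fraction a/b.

F_att = 1/4·(g−p) = 1/4·(-10,-9) = (-2.5000,-2.2500)
o1: d²=245 > ρ²=26 → inactive
o2: d²=333 > ρ²=26 → inactive
o3: d²=4 ≤ ρ²=26; F_rep = 37·(2,0)/4² = (4.6250,0.0000)
F = F_att + ΣF_rep = (2.1250,-2.2500)
Δp = p'−p = (0.4250,-0.4500); α = Δx/Fx = (17/40) / (17/8) = 1/5
check: Δy/Fy = (-9/20) / (-9/4) = 1/5 ✓

α = 1/5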